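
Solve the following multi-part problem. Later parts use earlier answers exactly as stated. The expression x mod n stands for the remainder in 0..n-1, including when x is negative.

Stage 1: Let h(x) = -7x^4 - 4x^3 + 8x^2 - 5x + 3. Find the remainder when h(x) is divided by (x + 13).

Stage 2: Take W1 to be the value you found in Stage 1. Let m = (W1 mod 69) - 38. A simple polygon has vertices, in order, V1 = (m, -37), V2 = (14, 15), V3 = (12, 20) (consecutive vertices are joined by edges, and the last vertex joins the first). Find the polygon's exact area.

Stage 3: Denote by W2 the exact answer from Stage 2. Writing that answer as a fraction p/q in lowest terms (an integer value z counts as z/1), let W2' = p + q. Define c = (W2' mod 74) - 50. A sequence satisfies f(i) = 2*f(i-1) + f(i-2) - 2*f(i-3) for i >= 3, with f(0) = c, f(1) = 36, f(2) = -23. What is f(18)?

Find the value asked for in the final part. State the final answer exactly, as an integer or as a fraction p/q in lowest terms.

-3145703

Stage 1: remainder = value at the root: -7*(-13)^4 - 4*(-13)^3 + 8*(-13)^2 - 5*(-13)^1 + 3 = (-199927) + (8788) + (1352) + (65) + (3) = -189719; answer -189719
Stage 2: W1 = -189719; m = -7; cross terms: (-7*15 - 14*-37)=413, (14*20 - 12*15)=100, (12*-37 - -7*20)=-304; twice the area = |209| = 209; area = 209/2; answer 209/2
Stage 3: W2 = 209/2; threaded value p + q = 211; c = 13; f(3) = 2*(-23) + 1*(36) - 2*(13) = -36; iterating: f(3)=-36, f(4)=-167, f(5)=-324, f(6)=-743, f(7)=-1476, f(8)=-3047, f(9)=-6084, f(10)=-12263, f(11)=-24516, f(12)=-49127, f(13)=-98244, f(14)=-196583, f(15)=-393156, f(16)=-786407, f(17)=-1572804, f(18)=-3145703; answer -3145703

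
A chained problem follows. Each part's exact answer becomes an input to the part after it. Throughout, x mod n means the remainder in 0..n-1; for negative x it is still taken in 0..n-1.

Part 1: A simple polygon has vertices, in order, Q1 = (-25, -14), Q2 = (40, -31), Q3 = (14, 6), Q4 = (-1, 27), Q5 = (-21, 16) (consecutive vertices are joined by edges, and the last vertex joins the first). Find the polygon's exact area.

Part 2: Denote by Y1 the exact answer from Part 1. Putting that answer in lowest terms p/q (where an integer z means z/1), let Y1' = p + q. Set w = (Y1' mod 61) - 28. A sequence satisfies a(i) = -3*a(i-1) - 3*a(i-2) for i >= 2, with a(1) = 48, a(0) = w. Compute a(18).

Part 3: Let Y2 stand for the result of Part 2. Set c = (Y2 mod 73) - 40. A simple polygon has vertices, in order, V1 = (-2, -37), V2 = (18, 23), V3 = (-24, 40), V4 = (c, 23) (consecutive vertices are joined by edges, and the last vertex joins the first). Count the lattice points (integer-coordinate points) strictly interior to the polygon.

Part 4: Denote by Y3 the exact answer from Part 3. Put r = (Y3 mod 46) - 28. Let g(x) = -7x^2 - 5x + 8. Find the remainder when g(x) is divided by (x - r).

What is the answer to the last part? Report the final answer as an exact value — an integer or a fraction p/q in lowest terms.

-940

Part 1: cross terms: (-25*-31 - 40*-14)=1335, (40*6 - 14*-31)=674, (14*27 - -1*6)=384, (-1*16 - -21*27)=551, (-21*-14 - -25*16)=694; twice the area = |3638| = 3638; area = 1819; answer 1819
Part 2: Y1 = 1819; threaded value p + q = 1820; w = 23; a(2) = -3*(48) - 3*(23) = -213; iterating: a(2)=-213, a(3)=495, a(4)=-846, a(5)=1053, a(6)=-621, a(7)=-1296, a(8)=5751, a(9)=-13365, a(10)=22842, a(11)=-28431, a(12)=16767, a(13)=34992, a(14)=-155277, a(15)=360855, a(16)=-616734, a(17)=767637, a(18)=-452709; answer -452709
Part 3: Y2 = -452709; c = -3; cross terms: (-2*23 - 18*-37)=620, (18*40 - -24*23)=1272, (-24*23 - -3*40)=-432, (-3*-37 - -2*23)=157; twice the area = |1617| = 1617; area = 1617/2; boundary points = 20 + 1 + 1 + 1 = 23; strictly interior points = area - boundary/2 + 1 = 798; answer 798
Part 4: Y3 = 798; r = -12; remainder = value at the root: -7*(-12)^2 - 5*(-12)^1 + 8 = (-1008) + (60) + (8) = -940; answer -940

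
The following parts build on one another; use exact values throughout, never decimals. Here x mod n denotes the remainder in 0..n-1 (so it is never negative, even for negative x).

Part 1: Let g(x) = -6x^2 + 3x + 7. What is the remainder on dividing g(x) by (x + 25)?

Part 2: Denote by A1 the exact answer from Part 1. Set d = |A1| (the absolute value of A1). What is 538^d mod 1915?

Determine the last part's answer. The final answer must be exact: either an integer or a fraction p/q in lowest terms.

1764

Part 1: remainder = value at the root: -6*(-25)^2 + 3*(-25)^1 + 7 = (-3750) + (-75) + (7) = -3818; answer -3818
Part 2: A1 = -3818; d = 3818; squarings mod 1915: 538^1=538, 538^2=279, 538^4=1241, 538^8=421, 538^16=1061, 538^32=1616, 538^64=1311, 538^128=966, 538^256=551, 538^512=1031, 538^1024=136, 538^2048=1261; 538^3818 = 538^2 * 538^8 * 538^32 * 538^64 * 538^128 * 538^512 * 538^1024 * 538^2048 = 1764 (mod 1915); answer 1764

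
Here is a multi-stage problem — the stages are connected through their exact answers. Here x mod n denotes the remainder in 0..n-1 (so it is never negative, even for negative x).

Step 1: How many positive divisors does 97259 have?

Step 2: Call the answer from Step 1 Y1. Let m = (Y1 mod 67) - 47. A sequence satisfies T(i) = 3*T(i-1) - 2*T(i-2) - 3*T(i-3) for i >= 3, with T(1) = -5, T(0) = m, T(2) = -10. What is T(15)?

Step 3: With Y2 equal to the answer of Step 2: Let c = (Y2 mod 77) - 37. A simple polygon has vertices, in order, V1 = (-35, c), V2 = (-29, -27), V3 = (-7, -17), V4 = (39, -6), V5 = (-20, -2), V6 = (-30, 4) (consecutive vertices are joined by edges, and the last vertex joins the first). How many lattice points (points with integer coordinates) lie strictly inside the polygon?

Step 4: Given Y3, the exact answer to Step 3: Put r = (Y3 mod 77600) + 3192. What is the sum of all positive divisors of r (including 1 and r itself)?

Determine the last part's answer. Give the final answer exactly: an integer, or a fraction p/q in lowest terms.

7650

Step 1: 97259 is prime, so its only divisors are 1 and 97259; count = 2; answer 2
Step 2: Y1 = 2; m = -45; T(3) = 3*(-10) - 2*(-5) - 3*(-45) = 115; iterating: T(3)=115, T(4)=380, T(5)=940, T(6)=1715, T(7)=2125, T(8)=125, T(9)=-9020, T(10)=-33685, T(11)=-83390, T(12)=-155740, T(13)=-199385, T(14)=-36505, T(15)=756475; answer 756475
Step 3: Y2 = 756475; c = -10; cross terms: (-35*-27 - -29*-10)=655, (-29*-17 - -7*-27)=304, (-7*-6 - 39*-17)=705, (39*-2 - -20*-6)=-198, (-20*4 - -30*-2)=-140, (-30*-10 - -35*4)=440; twice the area = |1766| = 1766; area = 883; boundary points = 1 + 2 + 1 + 1 + 2 + 1 = 8; strictly interior points = area - boundary/2 + 1 = 880; answer 880
Step 4: Y3 = 880; r = 4072; 4072 = 2^3 * 509; sigma = (1 + 2 + 4 + 8) * (1 + 509) = 15 * 510 = 7650; answer 7650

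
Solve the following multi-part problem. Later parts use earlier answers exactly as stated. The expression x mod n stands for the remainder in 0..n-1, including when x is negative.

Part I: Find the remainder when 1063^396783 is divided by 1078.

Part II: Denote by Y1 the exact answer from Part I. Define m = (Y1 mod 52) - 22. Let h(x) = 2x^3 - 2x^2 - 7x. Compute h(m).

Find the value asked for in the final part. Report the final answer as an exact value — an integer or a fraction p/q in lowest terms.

Part I: squarings mod 1078: 1063^1=1063, 1063^2=225, 1063^4=1037, 1063^8=603, 1063^16=323, 1063^32=841, 1063^64=113, 1063^128=911, 1063^256=939, 1063^512=995, 1063^1024=421, 1063^2048=449, 1063^4096=15, 1063^8192=225, 1063^16384=1037, 1063^32768=603, 1063^65536=323, 1063^131072=841, 1063^262144=113; 1063^396783 = 1063^1 * 1063^2 * 1063^4 * 1063^8 * 1063^32 * 1063^64 * 1063^128 * 1063^256 * 1063^1024 * 1063^2048 * 1063^131072 * 1063^262144 = 167 (mod 1078); answer 167
Part II: Y1 = 167; m = -11; 2*(-11)^3 - 2*(-11)^2 - 7*(-11)^1 = (-2662) + (-242) + (77) = -2827; answer -2827

-2827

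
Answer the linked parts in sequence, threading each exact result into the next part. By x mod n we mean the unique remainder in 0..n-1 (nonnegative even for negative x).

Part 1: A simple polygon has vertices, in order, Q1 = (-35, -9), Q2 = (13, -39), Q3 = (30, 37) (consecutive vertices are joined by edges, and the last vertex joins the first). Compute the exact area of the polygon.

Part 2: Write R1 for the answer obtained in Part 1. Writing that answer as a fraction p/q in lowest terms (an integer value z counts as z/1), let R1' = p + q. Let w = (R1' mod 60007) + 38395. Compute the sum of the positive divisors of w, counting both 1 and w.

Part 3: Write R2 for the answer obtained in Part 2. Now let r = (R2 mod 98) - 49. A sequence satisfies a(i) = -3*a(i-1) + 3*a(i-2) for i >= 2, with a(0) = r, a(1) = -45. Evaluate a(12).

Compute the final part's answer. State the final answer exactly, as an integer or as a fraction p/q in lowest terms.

78990795

Part 1: cross terms: (-35*-39 - 13*-9)=1482, (13*37 - 30*-39)=1651, (30*-9 - -35*37)=1025; twice the area = |4158| = 4158; area = 2079; answer 2079
Part 2: R1 = 2079; threaded value p + q = 2080; w = 40475; 40475 = 5^2 * 1619; sigma = (1 + 5 + 25) * (1 + 1619) = 31 * 1620 = 50220; answer 50220
Part 3: R2 = 50220; r = -5; a(2) = -3*(-45) + 3*(-5) = 120; iterating: a(2)=120, a(3)=-495, a(4)=1845, a(5)=-7020, a(6)=26595, a(7)=-100845, a(8)=382320, a(9)=-1449495, a(10)=5495445, a(11)=-20834820, a(12)=78990795; answer 78990795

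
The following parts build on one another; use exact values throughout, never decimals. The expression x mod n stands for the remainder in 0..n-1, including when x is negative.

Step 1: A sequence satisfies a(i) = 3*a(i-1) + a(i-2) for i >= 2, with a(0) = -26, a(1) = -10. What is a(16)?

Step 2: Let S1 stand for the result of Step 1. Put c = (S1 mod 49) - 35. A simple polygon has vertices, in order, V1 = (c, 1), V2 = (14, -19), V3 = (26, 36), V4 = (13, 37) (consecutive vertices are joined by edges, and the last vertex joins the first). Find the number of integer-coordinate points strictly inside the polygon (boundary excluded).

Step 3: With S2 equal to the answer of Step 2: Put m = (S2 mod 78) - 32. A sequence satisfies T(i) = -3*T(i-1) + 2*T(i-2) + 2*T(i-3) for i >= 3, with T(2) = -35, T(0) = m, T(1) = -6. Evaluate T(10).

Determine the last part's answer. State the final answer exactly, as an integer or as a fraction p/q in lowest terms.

-823073

Step 1: a(2) = 3*(-10) + 1*(-26) = -56; iterating: a(2)=-56, a(3)=-178, a(4)=-590, a(5)=-1948, a(6)=-6434, a(7)=-21250, a(8)=-70184, a(9)=-231802, a(10)=-765590, a(11)=-2528572, a(12)=-8351306, a(13)=-27582490, a(14)=-91098776, a(15)=-300878818, a(16)=-993735230; answer -993735230
Step 2: S1 = -993735230; c = -26; cross terms: (-26*-19 - 14*1)=480, (14*36 - 26*-19)=998, (26*37 - 13*36)=494, (13*1 - -26*37)=975; twice the area = |2947| = 2947; area = 2947/2; boundary points = 20 + 1 + 1 + 3 = 25; strictly interior points = area - boundary/2 + 1 = 1462; answer 1462
Step 3: S2 = 1462; m = 26; T(3) = -3*(-35) + 2*(-6) + 2*(26) = 145; iterating: T(3)=145, T(4)=-517, T(5)=1771, T(6)=-6057, T(7)=20679, T(8)=-70609, T(9)=241071, T(10)=-823073; answer -823073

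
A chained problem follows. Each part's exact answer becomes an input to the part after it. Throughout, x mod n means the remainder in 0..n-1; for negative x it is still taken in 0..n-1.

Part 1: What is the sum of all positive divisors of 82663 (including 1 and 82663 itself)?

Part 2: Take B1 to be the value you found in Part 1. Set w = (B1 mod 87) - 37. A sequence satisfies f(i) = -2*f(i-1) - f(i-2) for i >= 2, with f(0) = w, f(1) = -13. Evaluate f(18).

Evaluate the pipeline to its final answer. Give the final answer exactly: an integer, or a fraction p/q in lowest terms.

-89

Part 1: 82663 = 7^3 * 241; sigma = (1 + 7 + 49 + 343) * (1 + 241) = 400 * 242 = 96800; answer 96800
Part 2: B1 = 96800; w = 19; f(2) = -2*(-13) - 1*(19) = 7; iterating: f(2)=7, f(3)=-1, f(4)=-5, f(5)=11, f(6)=-17, f(7)=23, f(8)=-29, f(9)=35, f(10)=-41, f(11)=47, f(12)=-53, f(13)=59, f(14)=-65, f(15)=71, f(16)=-77, f(17)=83, f(18)=-89; answer -89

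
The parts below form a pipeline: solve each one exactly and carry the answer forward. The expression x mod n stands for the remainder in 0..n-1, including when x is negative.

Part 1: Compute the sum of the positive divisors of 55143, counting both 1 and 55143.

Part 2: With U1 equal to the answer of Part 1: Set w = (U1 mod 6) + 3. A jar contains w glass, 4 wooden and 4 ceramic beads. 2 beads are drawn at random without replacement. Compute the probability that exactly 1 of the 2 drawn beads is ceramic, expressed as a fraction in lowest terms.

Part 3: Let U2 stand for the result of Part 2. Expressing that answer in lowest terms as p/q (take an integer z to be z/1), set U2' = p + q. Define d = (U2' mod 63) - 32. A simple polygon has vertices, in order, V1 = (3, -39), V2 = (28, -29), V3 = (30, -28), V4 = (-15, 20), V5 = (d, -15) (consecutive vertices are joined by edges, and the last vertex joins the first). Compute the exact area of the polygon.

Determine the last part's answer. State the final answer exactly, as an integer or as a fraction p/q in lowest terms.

2249/2

Part 1: 55143 = 3^2 * 11 * 557; sigma = (1 + 3 + 9) * (1 + 11) * (1 + 557) = 13 * 12 * 558 = 87048; answer 87048
Part 2: U1 = 87048; w = 3; total draws C(11,2) = 55; favorable C(4,1)*C(7,1) = 28; P = 28/55; answer 28/55
Part 3: U2 = 28/55; threaded value p + q = 83; d = -12; cross terms: (3*-29 - 28*-39)=1005, (28*-28 - 30*-29)=86, (30*20 - -15*-28)=180, (-15*-15 - -12*20)=465, (-12*-39 - 3*-15)=513; twice the area = |2249| = 2249; area = 2249/2; answer 2249/2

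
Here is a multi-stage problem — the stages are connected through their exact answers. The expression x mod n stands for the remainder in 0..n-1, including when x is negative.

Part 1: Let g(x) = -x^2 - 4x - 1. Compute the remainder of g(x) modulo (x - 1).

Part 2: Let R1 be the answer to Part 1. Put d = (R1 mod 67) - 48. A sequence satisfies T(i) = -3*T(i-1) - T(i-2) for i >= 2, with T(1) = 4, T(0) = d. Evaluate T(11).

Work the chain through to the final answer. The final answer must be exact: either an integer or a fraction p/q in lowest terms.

158789

Part 1: remainder = value at the root: -1*(1)^2 - 4*(1)^1 - 1 = (-1) + (-4) + (-1) = -6; answer -6
Part 2: R1 = -6; d = 13; T(2) = -3*(4) - 1*(13) = -25; iterating: T(2)=-25, T(3)=71, T(4)=-188, T(5)=493, T(6)=-1291, T(7)=3380, T(8)=-8849, T(9)=23167, T(10)=-60652, T(11)=158789; answer 158789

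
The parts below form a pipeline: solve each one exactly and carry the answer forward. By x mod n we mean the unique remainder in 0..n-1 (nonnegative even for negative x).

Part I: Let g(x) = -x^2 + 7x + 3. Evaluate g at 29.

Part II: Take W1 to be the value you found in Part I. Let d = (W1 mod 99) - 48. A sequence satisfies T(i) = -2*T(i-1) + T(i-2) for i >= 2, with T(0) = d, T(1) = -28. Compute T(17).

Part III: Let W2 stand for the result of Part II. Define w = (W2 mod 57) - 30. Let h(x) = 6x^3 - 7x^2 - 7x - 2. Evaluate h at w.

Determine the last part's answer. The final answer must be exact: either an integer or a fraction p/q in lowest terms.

-6632

Part I: -1*(29)^2 + 7*(29)^1 + 3 = (-841) + (203) + (3) = -635; answer -635
Part II: W1 = -635; d = 10; T(2) = -2*(-28) + 1*(10) = 66; iterating: T(2)=66, T(3)=-160, T(4)=386, T(5)=-932, T(6)=2250, T(7)=-5432, T(8)=13114, T(9)=-31660, T(10)=76434, T(11)=-184528, T(12)=445490, T(13)=-1075508, T(14)=2596506, T(15)=-6268520, T(16)=15133546, T(17)=-36535612; answer -36535612
Part III: W2 = -36535612; w = -10; 6*(-10)^3 - 7*(-10)^2 - 7*(-10)^1 - 2 = (-6000) + (-700) + (70) + (-2) = -6632; answer -6632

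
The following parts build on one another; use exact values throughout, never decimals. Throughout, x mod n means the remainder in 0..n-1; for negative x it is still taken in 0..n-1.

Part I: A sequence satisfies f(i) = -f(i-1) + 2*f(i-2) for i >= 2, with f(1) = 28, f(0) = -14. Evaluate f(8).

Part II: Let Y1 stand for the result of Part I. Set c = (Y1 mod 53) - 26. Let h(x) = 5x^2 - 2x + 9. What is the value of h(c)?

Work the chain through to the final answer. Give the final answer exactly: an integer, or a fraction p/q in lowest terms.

201

Part I: f(2) = -1*(28) + 2*(-14) = -56; iterating: f(2)=-56, f(3)=112, f(4)=-224, f(5)=448, f(6)=-896, f(7)=1792, f(8)=-3584; answer -3584
Part II: Y1 = -3584; c = -6; 5*(-6)^2 - 2*(-6)^1 + 9 = (180) + (12) + (9) = 201; answer 201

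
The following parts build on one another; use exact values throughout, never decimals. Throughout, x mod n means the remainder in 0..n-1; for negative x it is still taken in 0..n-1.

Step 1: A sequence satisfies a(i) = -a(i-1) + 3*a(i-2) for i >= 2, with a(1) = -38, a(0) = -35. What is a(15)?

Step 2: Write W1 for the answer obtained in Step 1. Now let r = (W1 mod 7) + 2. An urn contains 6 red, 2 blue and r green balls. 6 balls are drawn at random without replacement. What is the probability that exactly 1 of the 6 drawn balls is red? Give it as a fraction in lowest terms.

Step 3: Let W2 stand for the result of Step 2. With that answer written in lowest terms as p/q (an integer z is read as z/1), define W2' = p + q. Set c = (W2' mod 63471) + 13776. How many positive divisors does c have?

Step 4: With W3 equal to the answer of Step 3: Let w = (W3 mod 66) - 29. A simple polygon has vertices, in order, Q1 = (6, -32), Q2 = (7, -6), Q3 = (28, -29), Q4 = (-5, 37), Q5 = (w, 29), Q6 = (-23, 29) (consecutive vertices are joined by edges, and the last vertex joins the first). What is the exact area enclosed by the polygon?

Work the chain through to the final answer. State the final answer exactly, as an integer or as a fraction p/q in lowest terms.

Step 1: a(2) = -1*(-38) + 3*(-35) = -67; iterating: a(2)=-67, a(3)=-47, a(4)=-154, a(5)=13, a(6)=-475, a(7)=514, a(8)=-1939, a(9)=3481, a(10)=-9298, a(11)=19741, a(12)=-47635, a(13)=106858, a(14)=-249763, a(15)=570337; answer 570337
Step 2: W1 = 570337; r = 7; total draws C(15,6) = 5005; favorable C(6,1)*C(9,5) = 756; P = 108/715; answer 108/715
Step 3: W2 = 108/715; threaded value p + q = 823; c = 14599; 14599 = 13 * 1123; number of divisors = (1+1) * (1+1) = 4; answer 4
Step 4: W3 = 4; w = -25; cross terms: (6*-6 - 7*-32)=188, (7*-29 - 28*-6)=-35, (28*37 - -5*-29)=891, (-5*29 - -25*37)=780, (-25*29 - -23*29)=-58, (-23*-32 - 6*29)=562; twice the area = |2328| = 2328; area = 1164; answer 1164

1164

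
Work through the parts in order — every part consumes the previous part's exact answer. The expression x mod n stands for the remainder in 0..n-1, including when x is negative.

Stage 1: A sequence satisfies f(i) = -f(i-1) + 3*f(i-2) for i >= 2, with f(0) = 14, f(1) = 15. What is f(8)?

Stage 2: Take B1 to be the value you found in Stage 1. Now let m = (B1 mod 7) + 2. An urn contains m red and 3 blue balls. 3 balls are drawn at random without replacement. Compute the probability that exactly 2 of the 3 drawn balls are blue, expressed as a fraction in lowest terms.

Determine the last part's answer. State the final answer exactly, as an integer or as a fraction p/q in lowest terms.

3/5

Stage 1: f(2) = -1*(15) + 3*(14) = 27; iterating: f(2)=27, f(3)=18, f(4)=63, f(5)=-9, f(6)=198, f(7)=-225, f(8)=819; answer 819
Stage 2: B1 = 819; m = 2; total draws C(5,3) = 10; favorable C(3,2)*C(2,1) = 6; P = 3/5; answer 3/5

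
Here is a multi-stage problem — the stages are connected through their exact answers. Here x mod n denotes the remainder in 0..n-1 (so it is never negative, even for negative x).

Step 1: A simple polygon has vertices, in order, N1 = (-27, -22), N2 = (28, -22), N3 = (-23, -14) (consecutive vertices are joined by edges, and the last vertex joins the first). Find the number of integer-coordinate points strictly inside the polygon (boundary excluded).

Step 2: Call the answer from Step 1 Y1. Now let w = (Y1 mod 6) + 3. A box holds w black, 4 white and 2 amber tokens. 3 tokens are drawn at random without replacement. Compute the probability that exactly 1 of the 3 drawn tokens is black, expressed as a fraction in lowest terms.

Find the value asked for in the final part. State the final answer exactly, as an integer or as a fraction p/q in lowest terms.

30/91

Step 1: cross terms: (-27*-22 - 28*-22)=1210, (28*-14 - -23*-22)=-898, (-23*-22 - -27*-14)=128; twice the area = |440| = 440; area = 220; boundary points = 55 + 1 + 4 = 60; strictly interior points = area - boundary/2 + 1 = 191; answer 191
Step 2: Y1 = 191; w = 8; total draws C(14,3) = 364; favorable C(8,1)*C(6,2) = 120; P = 30/91; answer 30/91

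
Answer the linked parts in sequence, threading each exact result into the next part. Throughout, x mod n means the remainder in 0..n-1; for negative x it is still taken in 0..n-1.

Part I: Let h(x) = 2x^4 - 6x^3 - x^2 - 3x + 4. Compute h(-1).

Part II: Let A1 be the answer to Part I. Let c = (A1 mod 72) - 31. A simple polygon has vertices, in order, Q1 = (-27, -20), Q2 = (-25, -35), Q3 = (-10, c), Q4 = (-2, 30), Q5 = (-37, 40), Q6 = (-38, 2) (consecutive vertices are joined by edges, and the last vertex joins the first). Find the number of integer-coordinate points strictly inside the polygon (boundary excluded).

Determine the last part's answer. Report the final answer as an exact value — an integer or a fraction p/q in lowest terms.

Part I: 2*(-1)^4 - 6*(-1)^3 - 1*(-1)^2 - 3*(-1)^1 + 4 = (2) + (6) + (-1) + (3) + (4) = 14; answer 14
Part II: A1 = 14; c = -17; cross terms: (-27*-35 - -25*-20)=445, (-25*-17 - -10*-35)=75, (-10*30 - -2*-17)=-334, (-2*40 - -37*30)=1030, (-37*2 - -38*40)=1446, (-38*-20 - -27*2)=814; twice the area = |3476| = 3476; area = 1738; boundary points = 1 + 3 + 1 + 5 + 1 + 11 = 22; strictly interior points = area - boundary/2 + 1 = 1728; answer 1728

1728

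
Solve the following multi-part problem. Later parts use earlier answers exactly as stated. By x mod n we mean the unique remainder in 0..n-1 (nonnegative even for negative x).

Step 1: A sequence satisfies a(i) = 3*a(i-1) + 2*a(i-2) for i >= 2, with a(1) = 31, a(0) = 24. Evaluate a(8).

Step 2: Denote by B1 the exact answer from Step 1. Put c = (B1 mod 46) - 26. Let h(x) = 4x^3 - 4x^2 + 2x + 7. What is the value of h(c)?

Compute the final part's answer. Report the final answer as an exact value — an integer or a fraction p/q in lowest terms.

Step 1: a(2) = 3*(31) + 2*(24) = 141; iterating: a(2)=141, a(3)=485, a(4)=1737, a(5)=6181, a(6)=22017, a(7)=78413, a(8)=279273; answer 279273
Step 2: B1 = 279273; c = -19; 4*(-19)^3 - 4*(-19)^2 + 2*(-19)^1 + 7 = (-27436) + (-1444) + (-38) + (7) = -28911; answer -28911

-28911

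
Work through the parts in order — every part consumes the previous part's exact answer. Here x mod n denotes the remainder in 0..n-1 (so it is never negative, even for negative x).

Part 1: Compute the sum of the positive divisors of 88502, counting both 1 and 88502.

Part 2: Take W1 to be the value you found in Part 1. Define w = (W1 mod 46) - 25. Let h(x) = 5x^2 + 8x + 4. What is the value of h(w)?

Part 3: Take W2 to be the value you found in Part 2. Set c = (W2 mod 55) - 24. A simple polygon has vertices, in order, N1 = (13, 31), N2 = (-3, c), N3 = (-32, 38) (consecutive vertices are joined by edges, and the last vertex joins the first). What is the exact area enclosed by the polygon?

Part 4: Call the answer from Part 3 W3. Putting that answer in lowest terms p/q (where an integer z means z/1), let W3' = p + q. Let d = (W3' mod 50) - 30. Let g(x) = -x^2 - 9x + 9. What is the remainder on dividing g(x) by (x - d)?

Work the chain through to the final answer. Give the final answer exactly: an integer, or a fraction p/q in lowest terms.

-243

Part 1: 88502 = 2 * 17 * 19 * 137; sigma = (1 + 2) * (1 + 17) * (1 + 19) * (1 + 137) = 3 * 18 * 20 * 138 = 149040; answer 149040
Part 2: W1 = 149040; w = -25; 5*(-25)^2 + 8*(-25)^1 + 4 = (3125) + (-200) + (4) = 2929; answer 2929
Part 3: W2 = 2929; c = -10; cross terms: (13*-10 - -3*31)=-37, (-3*38 - -32*-10)=-434, (-32*31 - 13*38)=-1486; twice the area = |-1957| = 1957; area = 1957/2; answer 1957/2
Part 4: W3 = 1957/2; threaded value p + q = 1959; d = -21; remainder = value at the root: -1*(-21)^2 - 9*(-21)^1 + 9 = (-441) + (189) + (9) = -243; answer -243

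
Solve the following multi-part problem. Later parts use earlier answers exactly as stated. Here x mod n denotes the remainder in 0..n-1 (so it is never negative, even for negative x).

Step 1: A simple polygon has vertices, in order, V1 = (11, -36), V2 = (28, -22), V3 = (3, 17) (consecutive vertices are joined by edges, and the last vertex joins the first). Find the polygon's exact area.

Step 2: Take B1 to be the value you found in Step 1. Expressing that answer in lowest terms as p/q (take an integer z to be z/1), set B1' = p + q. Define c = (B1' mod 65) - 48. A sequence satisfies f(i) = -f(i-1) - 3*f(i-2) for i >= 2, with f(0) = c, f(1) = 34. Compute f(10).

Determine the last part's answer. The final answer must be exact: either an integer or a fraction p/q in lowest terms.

Step 1: cross terms: (11*-22 - 28*-36)=766, (28*17 - 3*-22)=542, (3*-36 - 11*17)=-295; twice the area = |1013| = 1013; area = 1013/2; answer 1013/2
Step 2: B1 = 1013/2; threaded value p + q = 1015; c = -8; f(2) = -1*(34) - 3*(-8) = -10; iterating: f(2)=-10, f(3)=-92, f(4)=122, f(5)=154, f(6)=-520, f(7)=58, f(8)=1502, f(9)=-1676, f(10)=-2830; answer -2830

-2830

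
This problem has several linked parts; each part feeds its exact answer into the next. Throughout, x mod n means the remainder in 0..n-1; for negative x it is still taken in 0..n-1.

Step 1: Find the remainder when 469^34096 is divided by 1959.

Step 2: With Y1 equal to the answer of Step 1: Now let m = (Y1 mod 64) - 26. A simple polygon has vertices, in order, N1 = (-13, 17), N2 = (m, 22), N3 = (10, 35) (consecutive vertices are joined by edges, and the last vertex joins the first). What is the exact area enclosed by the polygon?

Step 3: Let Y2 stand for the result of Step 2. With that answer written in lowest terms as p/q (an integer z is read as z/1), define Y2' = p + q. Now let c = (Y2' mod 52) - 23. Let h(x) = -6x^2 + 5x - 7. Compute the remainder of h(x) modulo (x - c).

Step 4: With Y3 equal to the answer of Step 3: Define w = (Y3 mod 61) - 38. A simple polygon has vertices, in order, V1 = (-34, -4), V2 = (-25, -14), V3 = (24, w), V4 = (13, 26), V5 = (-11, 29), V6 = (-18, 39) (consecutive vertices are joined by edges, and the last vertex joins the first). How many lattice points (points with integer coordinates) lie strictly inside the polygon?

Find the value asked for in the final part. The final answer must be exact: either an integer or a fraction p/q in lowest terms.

Step 1: squarings mod 1959: 469^1=469, 469^2=553, 469^4=205, 469^8=886, 469^16=1396, 469^32=1570, 469^64=478, 469^128=1240, 469^256=1744, 469^512=1168, 469^1024=760, 469^2048=1654, 469^4096=952, 469^8192=1246, 469^16384=988, 469^32768=562; 469^34096 = 469^16 * 469^32 * 469^256 * 469^1024 * 469^32768 = 1102 (mod 1959); answer 1102
Step 2: Y1 = 1102; m = -12; cross terms: (-13*22 - -12*17)=-82, (-12*35 - 10*22)=-640, (10*17 - -13*35)=625; twice the area = |-97| = 97; area = 97/2; answer 97/2
Step 3: Y2 = 97/2; threaded value p + q = 99; c = 24; remainder = value at the root: -6*(24)^2 + 5*(24)^1 - 7 = (-3456) + (120) + (-7) = -3343; answer -3343
Step 4: Y3 = -3343; w = -26; cross terms: (-34*-14 - -25*-4)=376, (-25*-26 - 24*-14)=986, (24*26 - 13*-26)=962, (13*29 - -11*26)=663, (-11*39 - -18*29)=93, (-18*-4 - -34*39)=1398; twice the area = |4478| = 4478; area = 2239; boundary points = 1 + 1 + 1 + 3 + 1 + 1 = 8; strictly interior points = area - boundary/2 + 1 = 2236; answer 2236

2236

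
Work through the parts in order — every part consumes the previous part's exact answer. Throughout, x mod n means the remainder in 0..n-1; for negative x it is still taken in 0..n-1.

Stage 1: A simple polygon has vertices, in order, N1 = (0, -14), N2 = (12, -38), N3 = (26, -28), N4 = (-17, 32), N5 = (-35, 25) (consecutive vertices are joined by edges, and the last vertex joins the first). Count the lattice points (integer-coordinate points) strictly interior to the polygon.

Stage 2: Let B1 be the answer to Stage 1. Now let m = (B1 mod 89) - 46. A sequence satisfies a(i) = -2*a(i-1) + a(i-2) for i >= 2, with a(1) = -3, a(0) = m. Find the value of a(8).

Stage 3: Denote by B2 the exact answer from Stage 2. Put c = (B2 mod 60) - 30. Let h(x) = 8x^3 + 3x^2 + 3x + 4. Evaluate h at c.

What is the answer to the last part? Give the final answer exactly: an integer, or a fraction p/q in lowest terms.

Stage 1: cross terms: (0*-38 - 12*-14)=168, (12*-28 - 26*-38)=652, (26*32 - -17*-28)=356, (-17*25 - -35*32)=695, (-35*-14 - 0*25)=490; twice the area = |2361| = 2361; area = 2361/2; boundary points = 12 + 2 + 1 + 1 + 1 = 17; strictly interior points = area - boundary/2 + 1 = 1173; answer 1173
Stage 2: B1 = 1173; m = -30; a(2) = -2*(-3) + 1*(-30) = -24; iterating: a(2)=-24, a(3)=45, a(4)=-114, a(5)=273, a(6)=-660, a(7)=1593, a(8)=-3846; answer -3846
Stage 3: B2 = -3846; c = 24; 8*(24)^3 + 3*(24)^2 + 3*(24)^1 + 4 = (110592) + (1728) + (72) + (4) = 112396; answer 112396

112396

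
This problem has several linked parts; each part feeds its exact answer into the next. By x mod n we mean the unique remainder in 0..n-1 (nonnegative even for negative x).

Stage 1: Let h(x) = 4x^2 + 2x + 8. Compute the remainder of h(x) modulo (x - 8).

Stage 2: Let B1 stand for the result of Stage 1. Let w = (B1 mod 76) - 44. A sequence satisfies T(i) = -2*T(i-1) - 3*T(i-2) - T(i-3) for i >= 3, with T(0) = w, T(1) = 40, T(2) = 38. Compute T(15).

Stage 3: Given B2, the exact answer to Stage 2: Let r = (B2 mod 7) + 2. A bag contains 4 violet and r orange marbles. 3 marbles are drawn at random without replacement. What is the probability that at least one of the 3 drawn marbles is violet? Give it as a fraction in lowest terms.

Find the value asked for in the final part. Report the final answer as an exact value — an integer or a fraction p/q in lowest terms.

Stage 1: remainder = value at the root: 4*(8)^2 + 2*(8)^1 + 8 = (256) + (16) + (8) = 280; answer 280
Stage 2: B1 = 280; w = 8; T(3) = -2*(38) - 3*(40) - 1*(8) = -204; iterating: T(3)=-204, T(4)=254, T(5)=66, T(6)=-690, T(7)=928, T(8)=148, T(9)=-2390, T(10)=3408, T(11)=206, T(12)=-8246, T(13)=12466, T(14)=-400, T(15)=-28352; answer -28352
Stage 3: B2 = -28352; r = 7; total draws C(11,3) = 165; complement C(7,3) = 35; favorable 165 - 35 = 130; P = 26/33; answer 26/33

26/33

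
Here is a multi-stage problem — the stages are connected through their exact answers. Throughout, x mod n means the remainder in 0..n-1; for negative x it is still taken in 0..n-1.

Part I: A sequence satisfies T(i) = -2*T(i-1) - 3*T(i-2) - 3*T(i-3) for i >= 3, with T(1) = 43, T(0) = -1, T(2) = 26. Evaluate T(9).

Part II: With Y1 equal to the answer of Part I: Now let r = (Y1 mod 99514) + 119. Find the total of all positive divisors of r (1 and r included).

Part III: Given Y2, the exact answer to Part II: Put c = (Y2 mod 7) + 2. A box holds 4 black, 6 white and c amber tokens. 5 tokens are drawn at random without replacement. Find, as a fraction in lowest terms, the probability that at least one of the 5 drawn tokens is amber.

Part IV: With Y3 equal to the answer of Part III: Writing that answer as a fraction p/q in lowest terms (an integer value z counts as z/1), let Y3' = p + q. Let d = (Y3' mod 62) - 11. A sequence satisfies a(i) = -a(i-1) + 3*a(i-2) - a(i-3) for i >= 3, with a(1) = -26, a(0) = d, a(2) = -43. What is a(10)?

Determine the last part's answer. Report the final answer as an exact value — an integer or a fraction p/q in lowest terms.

3677

Part I: T(3) = -2*(26) - 3*(43) - 3*(-1) = -178; iterating: T(3)=-178, T(4)=149, T(5)=158, T(6)=-229, T(7)=-463, T(8)=1139, T(9)=-202; answer -202
Part II: Y1 = -202; r = 99431; 99431 is prime, so its only divisors are 1 and 99431; sigma = 1 + 99431 = 99432; answer 99432
Part III: Y2 = 99432; c = 6; total draws C(16,5) = 4368; complement C(10,5) = 252; favorable 4368 - 252 = 4116; P = 49/52; answer 49/52
Part IV: Y3 = 49/52; threaded value p + q = 101; d = 28; a(3) = -1*(-43) + 3*(-26) - 1*(28) = -63; iterating: a(3)=-63, a(4)=-40, a(5)=-106, a(6)=49, a(7)=-327, a(8)=580, a(9)=-1610, a(10)=3677; answer 3677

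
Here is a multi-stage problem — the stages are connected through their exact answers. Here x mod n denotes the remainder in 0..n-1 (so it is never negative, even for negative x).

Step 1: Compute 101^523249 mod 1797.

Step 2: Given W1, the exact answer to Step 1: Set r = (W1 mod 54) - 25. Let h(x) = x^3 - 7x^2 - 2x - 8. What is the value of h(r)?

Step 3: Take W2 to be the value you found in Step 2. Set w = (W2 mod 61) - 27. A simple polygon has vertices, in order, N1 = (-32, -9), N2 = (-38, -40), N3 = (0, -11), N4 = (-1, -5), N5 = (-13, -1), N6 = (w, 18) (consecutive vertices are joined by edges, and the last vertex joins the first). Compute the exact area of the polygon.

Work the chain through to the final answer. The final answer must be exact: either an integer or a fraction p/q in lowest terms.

Step 1: squarings mod 1797: 101^1=101, 101^2=1216, 101^4=1522, 101^8=151, 101^16=1237, 101^32=922, 101^64=103, 101^128=1624, 101^256=1177, 101^512=1639, 101^1024=1603, 101^2048=1696, 101^4096=1216, 101^8192=1522, 101^16384=151, 101^32768=1237, 101^65536=922, 101^131072=103, 101^262144=1624; 101^523249 = 101^1 * 101^16 * 101^32 * 101^64 * 101^128 * 101^256 * 101^512 * 101^2048 * 101^4096 * 101^8192 * 101^16384 * 101^32768 * 101^65536 * 101^131072 * 101^262144 = 1370 (mod 1797); answer 1370
Step 2: W1 = 1370; r = -5; 1*(-5)^3 - 7*(-5)^2 - 2*(-5)^1 - 8 = (-125) + (-175) + (10) + (-8) = -298; answer -298
Step 3: W2 = -298; w = -20; cross terms: (-32*-40 - -38*-9)=938, (-38*-11 - 0*-40)=418, (0*-5 - -1*-11)=-11, (-1*-1 - -13*-5)=-64, (-13*18 - -20*-1)=-254, (-20*-9 - -32*18)=756; twice the area = |1783| = 1783; area = 1783/2; answer 1783/2

1783/2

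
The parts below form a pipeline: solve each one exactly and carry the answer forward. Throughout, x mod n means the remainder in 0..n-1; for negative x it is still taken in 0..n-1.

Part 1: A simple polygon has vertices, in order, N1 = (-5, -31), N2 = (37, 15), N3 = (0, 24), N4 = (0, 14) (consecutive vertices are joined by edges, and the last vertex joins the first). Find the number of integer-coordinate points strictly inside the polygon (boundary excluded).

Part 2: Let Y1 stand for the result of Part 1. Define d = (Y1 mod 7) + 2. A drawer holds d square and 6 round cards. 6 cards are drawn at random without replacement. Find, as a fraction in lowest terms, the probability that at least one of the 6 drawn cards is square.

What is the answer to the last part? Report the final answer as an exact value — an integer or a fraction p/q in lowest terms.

Part 1: cross terms: (-5*15 - 37*-31)=1072, (37*24 - 0*15)=888, (0*14 - 0*24)=0, (0*-31 - -5*14)=70; twice the area = |2030| = 2030; area = 1015; boundary points = 2 + 1 + 10 + 5 = 18; strictly interior points = area - boundary/2 + 1 = 1007; answer 1007
Part 2: Y1 = 1007; d = 8; total draws C(14,6) = 3003; complement C(6,6) = 1; favorable 3003 - 1 = 3002; P = 3002/3003; answer 3002/3003

3002/3003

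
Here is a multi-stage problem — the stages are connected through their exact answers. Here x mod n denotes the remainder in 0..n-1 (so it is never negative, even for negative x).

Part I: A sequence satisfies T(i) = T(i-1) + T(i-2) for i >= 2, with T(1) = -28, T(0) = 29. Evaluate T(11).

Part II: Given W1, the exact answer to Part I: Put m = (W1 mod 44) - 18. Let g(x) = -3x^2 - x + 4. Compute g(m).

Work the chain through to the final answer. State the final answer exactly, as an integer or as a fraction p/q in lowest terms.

-248

Part I: T(2) = 1*(-28) + 1*(29) = 1; iterating: T(2)=1, T(3)=-27, T(4)=-26, T(5)=-53, T(6)=-79, T(7)=-132, T(8)=-211, T(9)=-343, T(10)=-554, T(11)=-897; answer -897
Part II: W1 = -897; m = 9; -3*(9)^2 - 1*(9)^1 + 4 = (-243) + (-9) + (4) = -248; answer -248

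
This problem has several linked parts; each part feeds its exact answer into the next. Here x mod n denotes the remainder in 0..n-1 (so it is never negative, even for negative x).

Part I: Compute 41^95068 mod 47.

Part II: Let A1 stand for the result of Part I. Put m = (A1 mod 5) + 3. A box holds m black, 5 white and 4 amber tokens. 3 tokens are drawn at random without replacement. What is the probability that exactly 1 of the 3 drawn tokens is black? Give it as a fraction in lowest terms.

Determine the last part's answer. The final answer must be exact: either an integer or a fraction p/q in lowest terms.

216/455

Part I: squarings mod 47: 41^1=41, 41^2=36, 41^4=27, 41^8=24, 41^16=12, 41^32=3, 41^64=9, 41^128=34, 41^256=28, 41^512=32, 41^1024=37, 41^2048=6, 41^4096=36, 41^8192=27, 41^16384=24, 41^32768=12, 41^65536=3; 41^95068 = 41^4 * 41^8 * 41^16 * 41^64 * 41^256 * 41^512 * 41^4096 * 41^8192 * 41^16384 * 41^65536 = 3 (mod 47); answer 3
Part II: A1 = 3; m = 6; total draws C(15,3) = 455; favorable C(6,1)*C(9,2) = 216; P = 216/455; answer 216/455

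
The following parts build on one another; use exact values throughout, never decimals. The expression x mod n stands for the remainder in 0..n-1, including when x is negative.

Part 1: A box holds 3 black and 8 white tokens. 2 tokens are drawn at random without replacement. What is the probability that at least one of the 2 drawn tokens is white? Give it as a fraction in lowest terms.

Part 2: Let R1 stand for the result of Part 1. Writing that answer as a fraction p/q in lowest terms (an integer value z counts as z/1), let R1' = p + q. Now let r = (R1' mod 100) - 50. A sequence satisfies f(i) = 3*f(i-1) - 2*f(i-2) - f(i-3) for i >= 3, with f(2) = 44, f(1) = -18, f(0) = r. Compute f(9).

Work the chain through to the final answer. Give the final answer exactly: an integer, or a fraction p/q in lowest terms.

7916

Part 1: total draws C(11,2) = 55; complement C(3,2) = 3; favorable 55 - 3 = 52; P = 52/55; answer 52/55
Part 2: R1 = 52/55; threaded value p + q = 107; r = -43; f(3) = 3*(44) - 2*(-18) - 1*(-43) = 211; iterating: f(3)=211, f(4)=563, f(5)=1223, f(6)=2332, f(7)=3987, f(8)=6074, f(9)=7916; answer 7916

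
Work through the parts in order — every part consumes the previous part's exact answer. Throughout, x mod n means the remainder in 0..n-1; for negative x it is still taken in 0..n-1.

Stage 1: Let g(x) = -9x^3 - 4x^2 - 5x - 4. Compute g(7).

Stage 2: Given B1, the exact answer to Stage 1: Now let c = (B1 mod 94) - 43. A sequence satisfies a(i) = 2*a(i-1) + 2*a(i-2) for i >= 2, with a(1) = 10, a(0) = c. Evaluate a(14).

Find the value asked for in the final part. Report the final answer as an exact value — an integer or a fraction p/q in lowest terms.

8908672

Stage 1: -9*(7)^3 - 4*(7)^2 - 5*(7)^1 - 4 = (-3087) + (-196) + (-35) + (-4) = -3322; answer -3322
Stage 2: B1 = -3322; c = 19; a(2) = 2*(10) + 2*(19) = 58; iterating: a(2)=58, a(3)=136, a(4)=388, a(5)=1048, a(6)=2872, a(7)=7840, a(8)=21424, a(9)=58528, a(10)=159904, a(11)=436864, a(12)=1193536, a(13)=3260800, a(14)=8908672; answer 8908672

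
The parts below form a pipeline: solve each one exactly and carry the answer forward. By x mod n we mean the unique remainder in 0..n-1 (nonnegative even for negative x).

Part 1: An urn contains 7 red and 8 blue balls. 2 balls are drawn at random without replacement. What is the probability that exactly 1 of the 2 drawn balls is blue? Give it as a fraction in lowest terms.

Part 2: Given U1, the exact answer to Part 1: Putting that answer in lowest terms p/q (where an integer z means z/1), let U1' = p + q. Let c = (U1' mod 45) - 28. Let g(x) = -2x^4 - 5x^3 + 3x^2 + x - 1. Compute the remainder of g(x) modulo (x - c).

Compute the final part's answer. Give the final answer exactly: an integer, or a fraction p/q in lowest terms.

-556

Part 1: total draws C(15,2) = 105; favorable C(8,1)*C(7,1) = 56; P = 8/15; answer 8/15
Part 2: U1 = 8/15; threaded value p + q = 23; c = -5; remainder = value at the root: -2*(-5)^4 - 5*(-5)^3 + 3*(-5)^2 + 1*(-5)^1 - 1 = (-1250) + (625) + (75) + (-5) + (-1) = -556; answer -556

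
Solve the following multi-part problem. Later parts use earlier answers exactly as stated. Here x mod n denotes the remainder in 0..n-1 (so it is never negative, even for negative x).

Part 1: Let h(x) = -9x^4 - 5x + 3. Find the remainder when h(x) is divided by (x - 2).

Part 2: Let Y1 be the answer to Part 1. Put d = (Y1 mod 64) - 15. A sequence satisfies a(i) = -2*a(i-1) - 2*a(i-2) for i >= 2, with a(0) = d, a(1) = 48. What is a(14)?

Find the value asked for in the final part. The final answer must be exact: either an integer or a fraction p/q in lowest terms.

9472

Part 1: remainder = value at the root: -9*(2)^4 - 5*(2)^1 + 3 = (-144) + (-10) + (3) = -151; answer -151
Part 2: Y1 = -151; d = 26; a(2) = -2*(48) - 2*(26) = -148; iterating: a(2)=-148, a(3)=200, a(4)=-104, a(5)=-192, a(6)=592, a(7)=-800, a(8)=416, a(9)=768, a(10)=-2368, a(11)=3200, a(12)=-1664, a(13)=-3072, a(14)=9472; answer 9472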